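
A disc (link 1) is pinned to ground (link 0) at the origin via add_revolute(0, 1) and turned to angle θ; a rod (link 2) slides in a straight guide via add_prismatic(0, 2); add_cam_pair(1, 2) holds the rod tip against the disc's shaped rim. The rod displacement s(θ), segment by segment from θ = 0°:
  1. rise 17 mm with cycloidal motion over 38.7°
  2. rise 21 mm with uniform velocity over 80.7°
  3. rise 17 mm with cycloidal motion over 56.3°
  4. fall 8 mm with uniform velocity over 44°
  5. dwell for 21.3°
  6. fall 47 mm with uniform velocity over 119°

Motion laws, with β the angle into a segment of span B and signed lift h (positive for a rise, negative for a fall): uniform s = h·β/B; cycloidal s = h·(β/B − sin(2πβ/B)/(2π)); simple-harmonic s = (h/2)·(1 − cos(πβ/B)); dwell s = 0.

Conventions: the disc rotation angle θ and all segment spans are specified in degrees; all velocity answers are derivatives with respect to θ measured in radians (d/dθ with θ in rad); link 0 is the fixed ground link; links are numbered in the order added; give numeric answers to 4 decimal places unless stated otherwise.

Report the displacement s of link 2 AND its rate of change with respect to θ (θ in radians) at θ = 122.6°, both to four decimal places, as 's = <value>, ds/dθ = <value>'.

segment 1 (0° to 38.7°, cycloidal, h = 17) is passed completely: s = 0.0000 + (17) = 17.0000
segment 2 (38.7° to 119.4°, uniform, h = 21) is passed completely: s = 17.0000 + (21) = 38.0000
θ = 122.6° falls in segment 3 (119.4° to 175.7°, cycloidal, h = 17): β = 122.6 − 119.4 = 3.2°, B = 56.3°; Δs = 17·(0.0568 − sin(2π·0.0568)/(2π)) = 0.0204; s = 38.0000 + 0.0204 = 38.0204
velocity in seg [119.4°–175.7°] (cycloidal), θ in radians: β = 3.2° = 0.0559 rad, B = 56.3° = 0.9826 rad; ds/dθ = (h/B)(1 − cos(2πβ/B)) = (17/0.9826)(1 − cos(2π·0.0568)) = 1.091579 mm/rad

s = 38.0204, ds/dθ = 1.0916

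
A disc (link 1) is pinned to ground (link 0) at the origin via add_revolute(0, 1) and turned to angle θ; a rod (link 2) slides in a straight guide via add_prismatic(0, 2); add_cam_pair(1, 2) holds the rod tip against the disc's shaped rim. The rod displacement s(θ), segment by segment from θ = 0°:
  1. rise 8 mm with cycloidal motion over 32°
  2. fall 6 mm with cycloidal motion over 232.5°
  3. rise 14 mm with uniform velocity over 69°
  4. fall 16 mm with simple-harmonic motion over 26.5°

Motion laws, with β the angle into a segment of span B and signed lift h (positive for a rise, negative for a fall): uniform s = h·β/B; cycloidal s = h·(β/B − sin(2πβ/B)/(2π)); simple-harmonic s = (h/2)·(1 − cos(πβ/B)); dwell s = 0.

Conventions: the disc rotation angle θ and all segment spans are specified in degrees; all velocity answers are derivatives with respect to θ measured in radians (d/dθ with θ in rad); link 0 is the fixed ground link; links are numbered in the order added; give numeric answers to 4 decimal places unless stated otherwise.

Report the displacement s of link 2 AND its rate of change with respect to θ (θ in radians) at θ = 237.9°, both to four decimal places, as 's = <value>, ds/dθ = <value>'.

segment 1 (0° to 32°, cycloidal, h = 8) is passed completely: s = 0.0000 + (8) = 8.0000
θ = 237.9° falls in segment 2 (32° to 264.5°, cycloidal, h = -6): β = 237.9 − 32 = 205.9°, B = 232.5°; Δs = -6·(0.8856 − sin(2π·0.8856)/(2π)) = -5.9424; s = 8.0000 − 5.9424 = 2.0576
velocity in seg [32°–264.5°] (cycloidal), θ in radians: β = 205.9° = 3.5936 rad, B = 232.5° = 4.0579 rad; ds/dθ = (h/B)(1 − cos(2πβ/B)) = ((-6)/4.0579)(1 − cos(2π·0.8856)) = -0.365860 mm/rad

s = 2.0576, ds/dθ = -0.3659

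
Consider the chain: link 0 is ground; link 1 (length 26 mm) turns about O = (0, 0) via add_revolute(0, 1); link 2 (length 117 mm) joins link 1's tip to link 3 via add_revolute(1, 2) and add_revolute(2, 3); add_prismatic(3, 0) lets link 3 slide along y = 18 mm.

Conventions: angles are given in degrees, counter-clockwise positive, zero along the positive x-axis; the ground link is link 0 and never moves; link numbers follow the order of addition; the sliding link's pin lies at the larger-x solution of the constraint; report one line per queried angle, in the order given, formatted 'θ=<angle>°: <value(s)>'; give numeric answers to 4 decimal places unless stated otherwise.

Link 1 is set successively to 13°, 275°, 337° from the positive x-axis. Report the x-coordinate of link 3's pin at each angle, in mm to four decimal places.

geometry: r = 26 mm, L = 117 mm, e = 18 mm
θ=13°: crank pin P = (r cos θ, r sin θ) = (25.333622, 5.848727)
θ=13°: h = r sin θ − e = 5.848727 − 18 = -12.151273
θ=13°: x = r cos θ + √(L² − h²) = 25.333622 + 116.367292 = 141.700913
θ=275°: crank pin P = (r cos θ, r sin θ) = (2.266049, -25.901062)
θ=275°: h = r sin θ − e = -25.901062 − 18 = -43.901062
θ=275°: x = r cos θ + √(L² − h²) = 2.266049 + 108.451357 = 110.717406
θ=337°: crank pin P = (r cos θ, r sin θ) = (23.933126, -10.159009)
θ=337°: h = r sin θ − e = -10.159009 − 18 = -28.159009
θ=337°: x = r cos θ + √(L² − h²) = 23.933126 + 113.560866 = 137.493992

θ=13°: 141.7009
θ=275°: 110.7174
θ=337°: 137.4940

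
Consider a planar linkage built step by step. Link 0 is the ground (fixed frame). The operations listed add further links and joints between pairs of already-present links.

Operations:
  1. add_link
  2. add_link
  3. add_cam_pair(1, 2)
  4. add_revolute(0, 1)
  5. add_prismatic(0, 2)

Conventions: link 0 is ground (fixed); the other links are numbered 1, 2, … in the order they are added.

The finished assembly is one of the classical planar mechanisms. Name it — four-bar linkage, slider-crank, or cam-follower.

links: 3 (incl. ground); joints: 1 revolute, 1 prismatic, 1 higher (cam) pair, forming one closed loop
3 links, revolute + prismatic + higher pair in one loop → cam-follower

cam-follower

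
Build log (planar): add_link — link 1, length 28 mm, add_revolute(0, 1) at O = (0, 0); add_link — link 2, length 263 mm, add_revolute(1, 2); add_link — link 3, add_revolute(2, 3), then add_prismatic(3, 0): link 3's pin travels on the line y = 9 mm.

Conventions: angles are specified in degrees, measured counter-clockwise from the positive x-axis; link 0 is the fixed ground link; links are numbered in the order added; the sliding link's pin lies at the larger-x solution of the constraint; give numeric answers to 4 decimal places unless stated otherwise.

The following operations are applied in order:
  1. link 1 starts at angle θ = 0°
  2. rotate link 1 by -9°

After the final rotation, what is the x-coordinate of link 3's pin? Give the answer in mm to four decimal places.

geometry: r = 28 mm, L = 263 mm, e = 9 mm; θ starts at 0°
rotate link 1 by -9°: θ ← 0° -9° = -9°
crank pin P = (r cos θ, r sin θ) = (27.655274, -4.380165)
h = r sin θ − e = -4.380165 − 9 = -13.380165
x = r cos θ + √(L² − h²) = 27.655274 + 262.659421 = 290.314694

290.3147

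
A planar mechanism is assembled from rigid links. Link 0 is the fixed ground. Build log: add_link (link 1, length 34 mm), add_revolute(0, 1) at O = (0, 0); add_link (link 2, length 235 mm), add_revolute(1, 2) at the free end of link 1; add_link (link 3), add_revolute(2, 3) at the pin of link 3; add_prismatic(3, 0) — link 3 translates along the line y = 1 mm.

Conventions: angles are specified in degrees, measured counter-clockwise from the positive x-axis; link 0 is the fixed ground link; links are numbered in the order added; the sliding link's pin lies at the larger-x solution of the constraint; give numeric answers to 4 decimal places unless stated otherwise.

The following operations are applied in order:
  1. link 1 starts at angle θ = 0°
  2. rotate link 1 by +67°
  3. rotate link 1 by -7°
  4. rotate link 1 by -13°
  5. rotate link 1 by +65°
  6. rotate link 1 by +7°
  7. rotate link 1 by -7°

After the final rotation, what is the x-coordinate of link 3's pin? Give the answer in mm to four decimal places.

geometry: r = 34 mm, L = 235 mm, e = 1 mm; θ starts at 0°
rotate link 1 by +67°: θ ← 0° +67° = 67°
rotate link 1 by -7°: θ ← 67° -7° = 60°
rotate link 1 by -13°: θ ← 60° -13° = 47°
rotate link 1 by +65°: θ ← 47° +65° = 112°
rotate link 1 by +7°: θ ← 112° +7° = 119°
rotate link 1 by -7°: θ ← 119° -7° = 112°
crank pin P = (r cos θ, r sin θ) = (-12.736624, 31.524251)
h = r sin θ − e = 31.524251 − 1 = 30.524251
x = r cos θ + √(L² − h²) = -12.736624 + 233.009163 = 220.272539

220.2725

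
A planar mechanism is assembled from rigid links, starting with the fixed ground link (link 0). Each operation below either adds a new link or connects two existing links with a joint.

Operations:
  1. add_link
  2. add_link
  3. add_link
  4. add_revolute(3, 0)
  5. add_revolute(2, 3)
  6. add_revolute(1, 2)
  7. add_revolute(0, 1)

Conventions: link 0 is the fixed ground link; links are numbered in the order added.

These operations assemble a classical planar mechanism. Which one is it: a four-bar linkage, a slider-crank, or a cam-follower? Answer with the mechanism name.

links: 4 (incl. ground); joints: 4 revolute, 0 prismatic, 0 higher (cam) pair, forming one closed loop
4 links in a single 4R loop → four-bar linkage

four-bar linkage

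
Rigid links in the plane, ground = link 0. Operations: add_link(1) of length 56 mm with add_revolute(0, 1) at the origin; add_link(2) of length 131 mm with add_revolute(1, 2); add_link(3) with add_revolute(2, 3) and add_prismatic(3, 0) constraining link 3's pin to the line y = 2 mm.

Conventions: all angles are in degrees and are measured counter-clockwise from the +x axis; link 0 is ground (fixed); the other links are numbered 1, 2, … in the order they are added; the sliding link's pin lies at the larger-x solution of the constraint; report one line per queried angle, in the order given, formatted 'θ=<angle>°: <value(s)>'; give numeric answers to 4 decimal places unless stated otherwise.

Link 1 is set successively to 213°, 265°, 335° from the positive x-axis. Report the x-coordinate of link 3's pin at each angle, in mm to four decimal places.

geometry: r = 56 mm, L = 131 mm, e = 2 mm
θ=213°: crank pin P = (r cos θ, r sin θ) = (-46.965552, -30.499786)
θ=213°: h = r sin θ − e = -30.499786 − 2 = -32.499786
θ=213°: x = r cos θ + √(L² − h²) = -46.965552 + 126.904546 = 79.938995
θ=265°: crank pin P = (r cos θ, r sin θ) = (-4.880722, -55.786903)
θ=265°: h = r sin θ − e = -55.786903 − 2 = -57.786903
θ=265°: x = r cos θ + √(L² − h²) = -4.880722 + 117.565615 = 112.684893
θ=335°: crank pin P = (r cos θ, r sin θ) = (50.753236, -23.666623)
θ=335°: h = r sin θ − e = -23.666623 − 2 = -25.666623
θ=335°: x = r cos θ + √(L² − h²) = 50.753236 + 128.460984 = 179.214220

θ=213°: 79.9390
θ=265°: 112.6849
θ=335°: 179.2142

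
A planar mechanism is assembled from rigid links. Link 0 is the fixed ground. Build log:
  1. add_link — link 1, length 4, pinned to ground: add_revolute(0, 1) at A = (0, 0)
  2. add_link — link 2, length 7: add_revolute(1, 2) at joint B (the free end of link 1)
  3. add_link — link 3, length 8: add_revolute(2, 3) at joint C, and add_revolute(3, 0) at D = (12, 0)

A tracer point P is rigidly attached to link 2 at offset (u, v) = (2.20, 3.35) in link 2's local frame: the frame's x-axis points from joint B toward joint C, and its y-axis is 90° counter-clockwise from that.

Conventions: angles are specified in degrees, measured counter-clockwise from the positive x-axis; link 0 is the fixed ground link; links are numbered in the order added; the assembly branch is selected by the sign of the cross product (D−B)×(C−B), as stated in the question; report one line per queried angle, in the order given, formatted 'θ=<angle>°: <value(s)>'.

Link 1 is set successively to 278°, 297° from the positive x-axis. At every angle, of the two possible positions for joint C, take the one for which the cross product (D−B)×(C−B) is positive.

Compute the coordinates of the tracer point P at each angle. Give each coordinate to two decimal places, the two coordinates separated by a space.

A=(0,0), D=(12.00,0)
θ=278°: B = A + 4.00·(cos278°, sin278°) = (0.5567, -3.9611)
θ=278°: |BD| = 12.1095
θ=278°: circle(B,7.00) ∩ circle(D,8.00): a=5.4354, h=4.4110
θ=278°:   candidates: C₊=(4.2502,1.9852) cross=53.414; C₋=(7.1359,-6.3514) cross=-53.414
θ=278°:   branch + wants cross > 0 → take C=(4.2502,1.9852) (cross=53.414)
θ=278°: ex = (C−B)/|BC| = (0.5276,0.8495); ey = (-0.8495,0.5276)
θ=278°: P = B + 2.20·ex + 3.35·ey = (-1.1282,-0.3246)
θ=297°: B = A + 4.00·(cos297°, sin297°) = (1.8160, -3.5640)
θ=297°: |BD| = 10.7897
θ=297°: circle(B,7.00) ∩ circle(D,8.00): a=4.6997, h=5.1877
θ=297°:   candidates: C₊=(4.5383,2.8849) cross=55.974; C₋=(7.9655,-6.9082) cross=-55.974
θ=297°:   branch + wants cross > 0 → take C=(4.5383,2.8849) (cross=55.974)
θ=297°: ex = (C−B)/|BC| = (0.3889,0.9213); ey = (-0.9213,0.3889)
θ=297°: P = B + 2.20·ex + 3.35·ey = (-0.4147,-0.2344)

θ=278°: -1.13 -0.32
θ=297°: -0.41 -0.23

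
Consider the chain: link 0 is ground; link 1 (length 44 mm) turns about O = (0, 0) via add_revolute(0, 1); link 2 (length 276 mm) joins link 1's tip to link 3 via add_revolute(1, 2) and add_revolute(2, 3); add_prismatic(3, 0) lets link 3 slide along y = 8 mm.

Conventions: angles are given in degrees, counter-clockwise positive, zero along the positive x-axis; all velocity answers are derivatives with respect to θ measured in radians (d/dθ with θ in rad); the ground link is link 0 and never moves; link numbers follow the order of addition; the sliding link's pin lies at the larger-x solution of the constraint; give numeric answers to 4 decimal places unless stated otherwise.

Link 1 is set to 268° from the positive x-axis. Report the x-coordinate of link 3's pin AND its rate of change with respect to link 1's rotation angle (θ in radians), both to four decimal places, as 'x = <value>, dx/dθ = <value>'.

geometry: r = 44 mm, L = 276 mm, e = 8 mm
crank pin P = (r cos θ, r sin θ) = (-1.535578, -43.973196)
h = r sin θ − e = -43.973196 − 8 = -51.973196
x = r cos θ + √(L² − h²) = -1.535578 + 271.062330 = 269.526752
dx/dθ = −r sin θ − h·r cos θ/√(L² − h²) (θ in radians; h = -51.973196) = 43.678766

x = 269.5268, dx/dθ = 43.6788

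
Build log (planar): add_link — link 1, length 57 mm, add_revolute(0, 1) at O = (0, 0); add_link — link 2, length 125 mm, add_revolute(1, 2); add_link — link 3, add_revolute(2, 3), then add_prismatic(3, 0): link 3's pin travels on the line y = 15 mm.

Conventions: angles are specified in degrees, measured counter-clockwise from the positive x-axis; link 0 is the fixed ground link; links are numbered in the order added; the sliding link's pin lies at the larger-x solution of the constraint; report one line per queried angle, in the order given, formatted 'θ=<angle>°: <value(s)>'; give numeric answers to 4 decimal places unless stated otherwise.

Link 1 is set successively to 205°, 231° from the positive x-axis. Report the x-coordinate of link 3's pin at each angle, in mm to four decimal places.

geometry: r = 57 mm, L = 125 mm, e = 15 mm
θ=205°: crank pin P = (r cos θ, r sin θ) = (-51.659544, -24.089241)
θ=205°: h = r sin θ − e = -24.089241 − 15 = -39.089241
θ=205°: x = r cos θ + √(L² − h²) = -51.659544 + 118.730919 = 67.071376
θ=231°: crank pin P = (r cos θ, r sin θ) = (-35.871262, -44.297320)
θ=231°: h = r sin θ − e = -44.297320 − 15 = -59.297320
θ=231°: x = r cos θ + √(L² − h²) = -35.871262 + 110.040119 = 74.168857

θ=205°: 67.0714
θ=231°: 74.1689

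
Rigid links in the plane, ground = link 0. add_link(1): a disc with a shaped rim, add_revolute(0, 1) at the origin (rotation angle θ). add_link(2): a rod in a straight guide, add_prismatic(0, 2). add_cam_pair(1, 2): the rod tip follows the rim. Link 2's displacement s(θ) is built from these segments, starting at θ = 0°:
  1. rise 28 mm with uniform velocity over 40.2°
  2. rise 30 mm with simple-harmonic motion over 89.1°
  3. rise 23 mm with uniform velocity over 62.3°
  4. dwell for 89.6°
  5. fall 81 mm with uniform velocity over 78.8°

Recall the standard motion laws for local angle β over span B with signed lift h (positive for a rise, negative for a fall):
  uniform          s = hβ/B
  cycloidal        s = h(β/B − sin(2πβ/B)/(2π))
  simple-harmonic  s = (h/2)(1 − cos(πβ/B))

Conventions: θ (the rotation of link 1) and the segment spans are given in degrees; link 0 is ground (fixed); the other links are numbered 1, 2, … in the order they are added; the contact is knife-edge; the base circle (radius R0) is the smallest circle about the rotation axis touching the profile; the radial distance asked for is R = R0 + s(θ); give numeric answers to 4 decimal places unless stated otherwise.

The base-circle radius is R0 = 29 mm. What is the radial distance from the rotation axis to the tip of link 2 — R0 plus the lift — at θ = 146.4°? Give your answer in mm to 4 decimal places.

segment 1 (0° to 40.2°, uniform, h = 28) is passed completely: s = 0.0000 + (28) = 28.0000
segment 2 (40.2° to 129.3°, simple-harmonic, h = 30) is passed completely: s = 28.0000 + (30) = 58.0000
θ = 146.4° falls in segment 3 (129.3° to 191.6°, uniform, h = 23): β = 146.4 − 129.3 = 17.1°, B = 62.3°; Δs = 23·17.1/62.3 = 6.3130; s = 58.0000 + 6.3130 = 64.3130
R = R0 + s = 29 + 64.3130 = 93.3130

93.3130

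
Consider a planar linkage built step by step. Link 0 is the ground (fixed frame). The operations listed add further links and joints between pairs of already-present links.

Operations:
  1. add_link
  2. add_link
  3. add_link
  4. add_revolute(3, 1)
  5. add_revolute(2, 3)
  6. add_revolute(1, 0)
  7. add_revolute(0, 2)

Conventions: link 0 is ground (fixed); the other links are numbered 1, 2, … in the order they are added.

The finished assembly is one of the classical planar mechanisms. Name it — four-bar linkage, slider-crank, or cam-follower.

links: 4 (incl. ground); joints: 4 revolute, 0 prismatic, 0 higher (cam) pair, forming one closed loop
4 links in a single 4R loop → four-bar linkage

four-bar linkage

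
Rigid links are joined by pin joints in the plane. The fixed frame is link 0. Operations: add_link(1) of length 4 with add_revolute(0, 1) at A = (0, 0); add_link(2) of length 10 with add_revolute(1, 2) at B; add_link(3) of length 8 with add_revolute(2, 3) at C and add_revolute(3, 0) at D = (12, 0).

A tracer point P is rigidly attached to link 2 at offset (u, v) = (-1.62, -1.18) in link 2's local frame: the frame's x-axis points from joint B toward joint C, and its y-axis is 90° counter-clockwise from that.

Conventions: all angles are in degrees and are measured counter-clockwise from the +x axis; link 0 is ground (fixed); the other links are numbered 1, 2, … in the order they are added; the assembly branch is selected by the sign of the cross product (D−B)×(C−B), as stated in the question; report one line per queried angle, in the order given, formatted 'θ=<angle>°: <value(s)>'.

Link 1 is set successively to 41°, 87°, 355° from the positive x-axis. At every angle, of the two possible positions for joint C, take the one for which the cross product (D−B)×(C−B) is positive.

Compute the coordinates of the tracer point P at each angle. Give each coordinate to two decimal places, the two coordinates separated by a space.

A=(0,0), D=(12.00,0)
θ=41°: B = A + 4.00·(cos41°, sin41°) = (3.0188, 2.6242)
θ=41°: |BD| = 9.3567
θ=41°: circle(B,10.00) ∩ circle(D,8.00): a=6.6021, h=7.5108
θ=41°:   candidates: C₊=(11.4625,7.9819) cross=70.276; C₋=(7.2494,-6.4368) cross=-70.276
θ=41°:   branch + wants cross > 0 → take C=(11.4625,7.9819) (cross=70.276)
θ=41°: ex = (C−B)/|BC| = (0.8444,0.5358); ey = (-0.5358,0.8444)
θ=41°: P = B + -1.62·ex + -1.18·ey = (2.2832,0.7599)
θ=87°: B = A + 4.00·(cos87°, sin87°) = (0.2093, 3.9945)
θ=87°: |BD| = 12.4489
θ=87°: circle(B,10.00) ∩ circle(D,8.00): a=7.6704, h=6.4160
θ=87°:   candidates: C₊=(9.5329,7.6101) cross=79.873; C₋=(5.4154,-4.5435) cross=-79.873
θ=87°:   branch + wants cross > 0 → take C=(9.5329,7.6101) (cross=79.873)
θ=87°: ex = (C−B)/|BC| = (0.9324,0.3616); ey = (-0.3616,0.9324)
θ=87°: P = B + -1.62·ex + -1.18·ey = (-0.8744,2.3086)
θ=355°: B = A + 4.00·(cos355°, sin355°) = (3.9848, -0.3486)
θ=355°: |BD| = 8.0228
θ=355°: circle(B,10.00) ∩ circle(D,8.00): a=6.2550, h=7.8022
θ=355°:   candidates: C₊=(9.8948,7.7180) cross=62.596; C₋=(10.5729,-7.8717) cross=-62.596
θ=355°:   branch + wants cross > 0 → take C=(9.8948,7.7180) (cross=62.596)
θ=355°: ex = (C−B)/|BC| = (0.5910,0.8067); ey = (-0.8067,0.5910)
θ=355°: P = B + -1.62·ex + -1.18·ey = (3.9792,-2.3528)

θ=41°: 2.28 0.76
θ=87°: -0.87 2.31
θ=355°: 3.98 -2.35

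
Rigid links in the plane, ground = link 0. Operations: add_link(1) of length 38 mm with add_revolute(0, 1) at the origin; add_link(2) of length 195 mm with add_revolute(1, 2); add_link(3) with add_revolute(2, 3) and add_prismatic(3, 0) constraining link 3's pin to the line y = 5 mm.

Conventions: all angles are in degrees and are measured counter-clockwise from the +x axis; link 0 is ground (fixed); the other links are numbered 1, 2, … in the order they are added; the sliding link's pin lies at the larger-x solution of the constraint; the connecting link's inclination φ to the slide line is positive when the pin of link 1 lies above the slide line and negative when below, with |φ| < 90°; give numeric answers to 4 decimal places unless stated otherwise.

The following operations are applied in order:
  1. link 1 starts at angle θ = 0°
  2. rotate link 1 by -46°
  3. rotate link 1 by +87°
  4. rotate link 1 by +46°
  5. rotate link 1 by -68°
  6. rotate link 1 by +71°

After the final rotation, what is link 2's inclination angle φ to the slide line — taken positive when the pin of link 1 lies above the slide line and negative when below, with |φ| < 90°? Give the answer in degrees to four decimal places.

geometry: r = 38 mm, L = 195 mm, e = 5 mm; θ starts at 0°
rotate link 1 by -46°: θ ← 0° -46° = -46°
rotate link 1 by +87°: θ ← -46° +87° = 41°
rotate link 1 by +46°: θ ← 41° +46° = 87°
rotate link 1 by -68°: θ ← 87° -68° = 19°
rotate link 1 by +71°: θ ← 19° +71° = 90°
h = r sin θ − e = 38.000000 − 5 = 33.000000
sin φ = h / L = 33.000000 / 195 = 0.16923077
φ = arcsin(0.16923077) = 9.743097°

9.7431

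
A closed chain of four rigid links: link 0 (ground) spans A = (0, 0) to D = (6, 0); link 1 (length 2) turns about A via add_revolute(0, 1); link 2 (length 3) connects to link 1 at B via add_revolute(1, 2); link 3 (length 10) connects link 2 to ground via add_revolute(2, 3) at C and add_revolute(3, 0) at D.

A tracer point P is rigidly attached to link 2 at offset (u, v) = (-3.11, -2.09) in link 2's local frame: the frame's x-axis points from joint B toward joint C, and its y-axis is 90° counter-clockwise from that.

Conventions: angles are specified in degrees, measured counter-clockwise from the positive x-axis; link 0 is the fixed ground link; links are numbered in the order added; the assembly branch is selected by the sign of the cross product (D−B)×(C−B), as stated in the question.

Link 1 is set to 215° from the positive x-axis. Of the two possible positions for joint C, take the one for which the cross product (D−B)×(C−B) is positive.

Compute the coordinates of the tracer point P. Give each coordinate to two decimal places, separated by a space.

A=(0,0), D=(6.00,0)
B = A + 2.00·(cos215°, sin215°) = (-1.6383, -1.1472)
|BD| = 7.7240
circle(B,3.00) ∩ circle(D,10.00): a=-2.0288, h=2.2100
  candidates: C₊=(-3.9728,0.7370) cross=17.070; C₋=(-3.3164,-3.6339) cross=-17.070
  branch + wants cross > 0 → take C=(-3.9728,0.7370) (cross=17.070)
ex = (C−B)/|BC| = (-0.7782,0.6281); ey = (-0.6281,-0.7782)
P = B + -3.11·ex + -2.09·ey = (2.0944,-1.4740)

2.09 -1.47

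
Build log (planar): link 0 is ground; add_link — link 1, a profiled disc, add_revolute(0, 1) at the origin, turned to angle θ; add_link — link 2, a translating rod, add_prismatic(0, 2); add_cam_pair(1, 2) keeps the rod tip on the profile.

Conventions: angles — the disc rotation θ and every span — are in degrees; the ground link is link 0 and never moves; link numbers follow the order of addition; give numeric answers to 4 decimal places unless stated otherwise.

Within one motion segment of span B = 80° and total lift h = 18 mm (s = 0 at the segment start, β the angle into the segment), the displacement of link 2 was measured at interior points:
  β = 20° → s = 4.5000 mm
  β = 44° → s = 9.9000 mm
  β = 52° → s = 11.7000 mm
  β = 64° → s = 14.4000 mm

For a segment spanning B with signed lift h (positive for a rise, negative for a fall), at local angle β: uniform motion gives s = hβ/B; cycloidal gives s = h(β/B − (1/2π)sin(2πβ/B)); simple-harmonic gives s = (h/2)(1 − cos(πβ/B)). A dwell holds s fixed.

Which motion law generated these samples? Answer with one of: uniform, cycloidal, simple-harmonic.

candidates at β/B = r: uniform s = h·r (linear in β); cycloidal s = h·(r − sin(2πr)/(2π)); simple-harmonic s = (h/2)(1 − cos(πr))
β=20°: printed 4.5000 | uniform 4.5000, cycloidal 1.6352, simple-harmonic 2.6360
β=44°: printed 9.9000 | uniform 9.9000, cycloidal 10.7853, simple-harmonic 10.4079
β=52°: printed 11.7000 | uniform 11.7000, cycloidal 14.0177, simple-harmonic 13.0859
β=64°: printed 14.4000 | uniform 14.4000, cycloidal 17.1246, simple-harmonic 16.2812
only one law matches every sample → uniform

uniform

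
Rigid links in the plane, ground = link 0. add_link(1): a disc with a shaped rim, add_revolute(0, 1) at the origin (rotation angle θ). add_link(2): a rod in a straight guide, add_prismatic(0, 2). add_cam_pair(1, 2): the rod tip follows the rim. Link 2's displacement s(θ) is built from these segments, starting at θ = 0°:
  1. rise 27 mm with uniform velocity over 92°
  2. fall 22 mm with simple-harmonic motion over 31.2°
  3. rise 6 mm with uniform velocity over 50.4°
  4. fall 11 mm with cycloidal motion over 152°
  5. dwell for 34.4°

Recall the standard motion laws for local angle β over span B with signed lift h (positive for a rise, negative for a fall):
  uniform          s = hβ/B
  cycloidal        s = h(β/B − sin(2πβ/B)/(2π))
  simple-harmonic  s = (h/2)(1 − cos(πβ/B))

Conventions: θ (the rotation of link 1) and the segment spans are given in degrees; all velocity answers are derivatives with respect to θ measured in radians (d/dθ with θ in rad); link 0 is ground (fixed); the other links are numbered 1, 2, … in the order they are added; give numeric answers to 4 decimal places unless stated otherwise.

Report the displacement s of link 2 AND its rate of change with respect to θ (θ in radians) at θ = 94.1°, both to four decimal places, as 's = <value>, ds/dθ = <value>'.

segment 1 (0° to 92°, uniform, h = 27) is passed completely: s = 0.0000 + (27) = 27.0000
θ = 94.1° falls in segment 2 (92° to 123.2°, simple-harmonic, h = -22): β = 94.1 − 92 = 2.1°, B = 31.2°; Δs = -22/2·(1 − cos(π·0.0673)) = -0.2450; s = 27.0000 − 0.2450 = 26.7550
velocity in seg [92°–123.2°] (simple-harmonic), θ in radians: β = 2.1° = 0.0367 rad, B = 31.2° = 0.5445 rad; ds/dθ = (πh/(2B)) sin(πβ/B) = (π·(-22)/(2·0.5445)) sin(π·0.0673) = -13.319378 mm/rad

s = 26.7550, ds/dθ = -13.3194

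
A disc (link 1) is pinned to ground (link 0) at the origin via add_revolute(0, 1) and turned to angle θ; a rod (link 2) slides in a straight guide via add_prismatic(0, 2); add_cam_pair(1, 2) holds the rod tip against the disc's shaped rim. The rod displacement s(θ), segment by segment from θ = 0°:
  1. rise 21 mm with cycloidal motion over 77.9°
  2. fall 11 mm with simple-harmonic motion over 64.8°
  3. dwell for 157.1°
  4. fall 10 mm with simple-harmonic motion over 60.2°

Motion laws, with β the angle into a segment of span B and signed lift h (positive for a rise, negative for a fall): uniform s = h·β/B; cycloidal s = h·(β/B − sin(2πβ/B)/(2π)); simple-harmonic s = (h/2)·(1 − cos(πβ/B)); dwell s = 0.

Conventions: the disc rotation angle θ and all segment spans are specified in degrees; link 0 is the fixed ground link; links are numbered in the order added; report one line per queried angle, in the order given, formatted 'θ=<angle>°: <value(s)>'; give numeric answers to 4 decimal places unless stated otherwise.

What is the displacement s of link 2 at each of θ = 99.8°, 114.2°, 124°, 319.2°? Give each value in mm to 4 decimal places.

segment 1 (0° to 77.9°, cycloidal, h = 21) is passed completely: s = 0.0000 + (21) = 21.0000
θ = 99.8° falls in segment 2 (77.9° to 142.7°, simple-harmonic, h = -11): β = 99.8 − 77.9 = 21.9°, B = 64.8°; Δs = -11/2·(1 − cos(π·0.3380)) = -2.8196; s = 21.0000 − 2.8196 = 18.1804
θ = 114.2° falls in segment 2 (77.9° to 142.7°, simple-harmonic, h = -11): β = 114.2 − 77.9 = 36.3°, B = 64.8°; Δs = -11/2·(1 − cos(π·0.5602)) = -6.5337; s = 21.0000 − 6.5337 = 14.4663
θ = 124° falls in segment 2 (77.9° to 142.7°, simple-harmonic, h = -11): β = 124 − 77.9 = 46.1°, B = 64.8°; Δs = -11/2·(1 − cos(π·0.7114)) = -8.8903; s = 21.0000 − 8.8903 = 12.1097
segment 2 (77.9° to 142.7°, simple-harmonic, h = -11) is passed completely: s = 21.0000 + (-11) = 10.0000
segment 3 (142.7° to 299.8°, dwell): s unchanged at 10.0000
θ = 319.2° falls in segment 4 (299.8° to 360°, simple-harmonic, h = -10): β = 319.2 − 299.8 = 19.4°, B = 60.2°; Δs = -10/2·(1 − cos(π·0.3223)) = -2.3509; s = 10.0000 − 2.3509 = 7.6491

θ=99.8°: 18.1804
θ=114.2°: 14.4663
θ=124°: 12.1097
θ=319.2°: 7.6491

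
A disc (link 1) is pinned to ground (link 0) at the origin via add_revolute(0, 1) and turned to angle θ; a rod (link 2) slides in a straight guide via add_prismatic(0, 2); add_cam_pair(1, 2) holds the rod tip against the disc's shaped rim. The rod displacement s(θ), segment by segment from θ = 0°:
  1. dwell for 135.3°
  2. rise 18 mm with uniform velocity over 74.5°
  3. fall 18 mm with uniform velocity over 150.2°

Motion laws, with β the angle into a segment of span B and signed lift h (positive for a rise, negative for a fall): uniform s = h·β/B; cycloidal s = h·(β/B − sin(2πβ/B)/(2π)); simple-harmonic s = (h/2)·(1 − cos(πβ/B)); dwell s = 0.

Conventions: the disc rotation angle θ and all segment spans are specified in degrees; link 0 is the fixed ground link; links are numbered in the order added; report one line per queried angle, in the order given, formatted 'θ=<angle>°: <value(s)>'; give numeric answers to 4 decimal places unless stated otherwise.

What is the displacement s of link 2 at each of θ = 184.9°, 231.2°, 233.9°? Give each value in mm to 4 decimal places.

segment 1 (0° to 135.3°, dwell): s unchanged at 0.0000
θ = 184.9° falls in segment 2 (135.3° to 209.8°, uniform, h = 18): β = 184.9 − 135.3 = 49.6°, B = 74.5°; Δs = 18·49.6/74.5 = 11.9839; s = 0.0000 + 11.9839 = 11.9839
segment 2 (135.3° to 209.8°, uniform, h = 18) is passed completely: s = 0.0000 + (18) = 18.0000
θ = 231.2° falls in segment 3 (209.8° to 360°, uniform, h = -18): β = 231.2 − 209.8 = 21.4°, B = 150.2°; Δs = -18·21.4/150.2 = -2.5646; s = 18.0000 − 2.5646 = 15.4354
θ = 233.9° falls in segment 3 (209.8° to 360°, uniform, h = -18): β = 233.9 − 209.8 = 24.1°, B = 150.2°; Δs = -18·24.1/150.2 = -2.8881; s = 18.0000 − 2.8881 = 15.1119

θ=184.9°: 11.9839
θ=231.2°: 15.4354
θ=233.9°: 15.1119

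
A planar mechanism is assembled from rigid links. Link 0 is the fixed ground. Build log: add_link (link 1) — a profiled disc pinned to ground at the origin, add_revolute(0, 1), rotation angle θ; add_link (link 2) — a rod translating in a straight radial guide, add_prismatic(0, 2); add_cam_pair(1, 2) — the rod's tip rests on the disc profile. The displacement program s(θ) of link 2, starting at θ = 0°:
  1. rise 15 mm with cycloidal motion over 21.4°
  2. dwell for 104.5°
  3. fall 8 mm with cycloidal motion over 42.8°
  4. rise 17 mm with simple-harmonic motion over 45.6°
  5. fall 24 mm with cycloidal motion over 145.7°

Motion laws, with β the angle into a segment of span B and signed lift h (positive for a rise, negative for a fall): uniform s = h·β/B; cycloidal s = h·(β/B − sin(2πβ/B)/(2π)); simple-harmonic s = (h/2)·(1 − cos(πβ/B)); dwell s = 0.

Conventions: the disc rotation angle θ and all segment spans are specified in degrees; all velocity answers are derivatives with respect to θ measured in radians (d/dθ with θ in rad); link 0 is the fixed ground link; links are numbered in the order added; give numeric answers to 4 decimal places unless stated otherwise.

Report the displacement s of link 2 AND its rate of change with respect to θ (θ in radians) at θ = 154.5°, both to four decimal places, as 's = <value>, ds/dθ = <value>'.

seg 1 [0°–21.4°] cycloidal, h=15: full span → s += 15 → s = 15.0000
seg 2 [21.4°–125.9°] dwell: s stays 15.0000
seg 3 [125.9°–168.7°] cycloidal, h=-8: θ=154.5° here. β=28.6, B=42.8. -8·(0.6682 − sin(2π·0.6682)/(2π)) = -6.4546 → s = 8.5454
velocity in seg [125.9°–168.7°] (cycloidal), θ in radians: β = 28.6° = 0.4992 rad, B = 42.8° = 0.7470 rad; ds/dθ = (h/B)(1 − cos(2πβ/B)) = ((-8)/0.7470)(1 − cos(2π·0.6682)) = -15.973212 mm/rad

s = 8.5454, ds/dθ = -15.9732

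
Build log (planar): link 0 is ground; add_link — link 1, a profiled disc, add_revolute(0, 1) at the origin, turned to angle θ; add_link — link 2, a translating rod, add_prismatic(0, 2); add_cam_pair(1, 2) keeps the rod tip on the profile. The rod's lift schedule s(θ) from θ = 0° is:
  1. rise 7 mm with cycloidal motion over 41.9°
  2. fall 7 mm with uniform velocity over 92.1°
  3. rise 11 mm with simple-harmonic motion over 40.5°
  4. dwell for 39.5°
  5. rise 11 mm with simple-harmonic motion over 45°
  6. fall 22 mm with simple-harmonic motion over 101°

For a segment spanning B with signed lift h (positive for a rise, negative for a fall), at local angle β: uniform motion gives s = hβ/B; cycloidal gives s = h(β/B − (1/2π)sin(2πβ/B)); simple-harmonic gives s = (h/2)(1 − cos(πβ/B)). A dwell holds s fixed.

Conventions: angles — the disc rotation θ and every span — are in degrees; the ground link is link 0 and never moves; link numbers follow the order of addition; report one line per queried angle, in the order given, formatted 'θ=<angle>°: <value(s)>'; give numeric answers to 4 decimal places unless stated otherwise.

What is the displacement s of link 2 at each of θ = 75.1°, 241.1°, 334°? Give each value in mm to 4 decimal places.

seg 1 [0°–41.9°] cycloidal, h=7: full span → s += 7 → s = 7.0000
seg 2 [41.9°–134°] uniform, h=-7: θ=75.1° here. β=33.2, B=92.1. -7·33.2/92.1 = -2.5233 → s = 4.4767
seg 2 [41.9°–134°] uniform, h=-7: full span → s += -7 → s = 0.0000
seg 3 [134°–174.5°] simple-harmonic, h=11: full span → s += 11 → s = 11.0000
seg 4 [174.5°–214°] dwell: s stays 11.0000
seg 5 [214°–259°] simple-harmonic, h=11: θ=241.1° here. β=27.1, B=45. 11/2·(1 − cos(π·0.6022)) = 7.2361 → s = 18.2361
seg 5 [214°–259°] simple-harmonic, h=11: full span → s += 11 → s = 22.0000
seg 6 [259°–360°] simple-harmonic, h=-22: θ=334° here. β=75, B=101. -22/2·(1 − cos(π·0.7426)) = -18.5946 → s = 3.4054

θ=75.1°: 4.4767
θ=241.1°: 18.2361
θ=334°: 3.4054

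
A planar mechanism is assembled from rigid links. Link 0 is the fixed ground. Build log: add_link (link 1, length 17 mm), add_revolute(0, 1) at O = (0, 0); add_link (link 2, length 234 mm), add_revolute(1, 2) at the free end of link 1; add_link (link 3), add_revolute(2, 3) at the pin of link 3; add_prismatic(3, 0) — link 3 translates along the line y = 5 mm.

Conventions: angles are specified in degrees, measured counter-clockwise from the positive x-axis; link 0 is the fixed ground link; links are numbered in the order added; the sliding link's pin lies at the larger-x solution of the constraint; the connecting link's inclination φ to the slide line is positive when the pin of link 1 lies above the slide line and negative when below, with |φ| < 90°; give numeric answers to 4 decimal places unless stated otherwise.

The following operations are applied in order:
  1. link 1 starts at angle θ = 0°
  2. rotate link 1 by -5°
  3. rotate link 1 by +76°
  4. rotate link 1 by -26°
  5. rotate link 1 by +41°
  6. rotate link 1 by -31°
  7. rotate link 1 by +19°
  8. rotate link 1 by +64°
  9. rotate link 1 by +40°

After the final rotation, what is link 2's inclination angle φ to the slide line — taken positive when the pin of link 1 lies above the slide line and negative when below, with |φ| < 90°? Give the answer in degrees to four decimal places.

geometry: r = 17 mm, L = 234 mm, e = 5 mm; θ starts at 0°
rotate link 1 by -5°: θ ← 0° -5° = -5°
rotate link 1 by +76°: θ ← -5° +76° = 71°
rotate link 1 by -26°: θ ← 71° -26° = 45°
rotate link 1 by +41°: θ ← 45° +41° = 86°
rotate link 1 by -31°: θ ← 86° -31° = 55°
rotate link 1 by +19°: θ ← 55° +19° = 74°
rotate link 1 by +64°: θ ← 74° +64° = 138°
rotate link 1 by +40°: θ ← 138° +40° = 178°
h = r sin θ − e = 0.593291 − 5 = -4.406709
sin φ = h / L = -4.406709 / 234 = -0.01883209
φ = arcsin(-0.01883209) = -1.079063°

-1.0791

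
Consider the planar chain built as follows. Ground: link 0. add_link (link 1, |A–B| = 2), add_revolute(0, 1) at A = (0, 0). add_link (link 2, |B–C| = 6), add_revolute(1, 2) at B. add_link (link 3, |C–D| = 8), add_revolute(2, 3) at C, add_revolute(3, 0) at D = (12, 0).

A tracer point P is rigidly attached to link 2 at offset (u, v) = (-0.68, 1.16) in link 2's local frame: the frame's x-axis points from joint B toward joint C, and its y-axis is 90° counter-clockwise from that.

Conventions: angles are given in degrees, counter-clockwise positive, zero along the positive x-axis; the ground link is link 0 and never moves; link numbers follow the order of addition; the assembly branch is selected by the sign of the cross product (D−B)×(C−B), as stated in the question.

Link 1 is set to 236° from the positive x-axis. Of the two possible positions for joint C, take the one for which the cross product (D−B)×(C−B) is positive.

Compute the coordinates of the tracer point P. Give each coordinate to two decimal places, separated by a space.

A=(0,0), D=(12.00,0)
B = A + 2.00·(cos236°, sin236°) = (-1.1184, -1.6581)
|BD| = 13.2228
circle(B,6.00) ∩ circle(D,8.00): a=5.5526, h=2.2735
  candidates: C₊=(4.1053,1.2937) cross=30.062; C₋=(4.6755,-3.2173) cross=-30.062
  branch + wants cross > 0 → take C=(4.1053,1.2937) (cross=30.062)
ex = (C−B)/|BC| = (0.8706,0.4920); ey = (-0.4920,0.8706)
P = B + -0.68·ex + 1.16·ey = (-2.2811,-0.9827)

-2.28 -0.98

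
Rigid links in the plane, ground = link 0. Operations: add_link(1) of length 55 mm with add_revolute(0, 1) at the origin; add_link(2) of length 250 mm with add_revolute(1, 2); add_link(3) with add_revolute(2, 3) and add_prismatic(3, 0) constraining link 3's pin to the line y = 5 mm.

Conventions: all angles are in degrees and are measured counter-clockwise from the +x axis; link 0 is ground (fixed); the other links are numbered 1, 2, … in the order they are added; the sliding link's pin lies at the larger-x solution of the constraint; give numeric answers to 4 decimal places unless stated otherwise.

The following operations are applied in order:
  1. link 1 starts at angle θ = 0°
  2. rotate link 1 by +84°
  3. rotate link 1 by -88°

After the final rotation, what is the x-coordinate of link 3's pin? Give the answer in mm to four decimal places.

geometry: r = 55 mm, L = 250 mm, e = 5 mm; θ starts at 0°
rotate link 1 by +84°: θ ← 0° +84° = 84°
rotate link 1 by -88°: θ ← 84° -88° = -4°
crank pin P = (r cos θ, r sin θ) = (54.866023, -3.836606)
h = r sin θ − e = -3.836606 − 5 = -8.836606
x = r cos θ + √(L² − h²) = 54.866023 + 249.843780 = 304.709803

304.7098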